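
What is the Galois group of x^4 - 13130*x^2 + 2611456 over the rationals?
Gal(K/Q) = Z/2Z (cyclic of order 2)

f factors as (x^2 - 202)(x^2 - 12928), so the splitting field is K = Q(sqrt(202), sqrt(12928)). The squarefree part of 202 is 202 and the squarefree part of 12928 is also 202, so sqrt(202) and sqrt(12928) are both rational multiples of sqrt(202). Hence Q(sqrt(202)) = Q(sqrt(12928)) = Q(sqrt(202)), and the splitting field collapses to a single degree-2 extension with Galois group Z/2Z.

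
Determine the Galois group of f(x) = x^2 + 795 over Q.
Gal(K/Q) = Z/2Z (cyclic of order 2)

x^2 + 795 is irreducible over Q since -795 is not a rational square. The splitting field Q(sqrt(-795)) has degree 2 over Q, and its unique nontrivial automorphism is sqrt(-795) ↦ -sqrt(-795). Hence Gal(Q(sqrt(-795))/Q) = Z/2Z.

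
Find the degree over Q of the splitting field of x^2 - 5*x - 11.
[K:Q] = 2

The discriminant of x^2 + (-5)*x + (-11) is b^2 - 4c = 25 - (-44) = 69. Since 69 is not a perfect square in Q, the polynomial is irreducible over Q. Its two roots generate a degree-2 extension, so [K:Q] = 2.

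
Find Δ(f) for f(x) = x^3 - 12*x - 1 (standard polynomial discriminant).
Δ = 6885

For a depressed cubic x^3 + p x + q the discriminant is Δ = -4 p^3 - 27 q^2 = -4*(-12)^3 - 27*(-1)^2 = 6912 - 27 = 6885.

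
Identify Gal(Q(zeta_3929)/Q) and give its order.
|Gal(Q(zeta_3929)/Q)| = phi(3929) = 3928; group ≅ (Z/3929Z)^* ≅ Z/3928Z

The n-th cyclotomic polynomial Φ_3929(x) is the minimal polynomial of zeta_3929 over Q and has degree phi(3929) = 3928. So Q(zeta_3929) is a degree-3928 Galois extension with Galois group (Z/3929Z)^*. (Z/3929Z)^* is cyclic since 3929 is an odd prime power (or 4). Hence Gal(Q(zeta_3929)/Q) ≅ Z/3928Z.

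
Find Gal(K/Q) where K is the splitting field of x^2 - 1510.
Gal(K/Q) = Z/2Z (cyclic of order 2)

x^2 - 1510 is irreducible over Q since 1510 is not a rational square. The splitting field Q(sqrt(1510)) has degree 2 over Q, and its unique nontrivial automorphism is sqrt(1510) ↦ -sqrt(1510). Hence Gal(Q(sqrt(1510))/Q) = Z/2Z.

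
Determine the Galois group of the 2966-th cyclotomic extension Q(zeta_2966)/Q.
|Gal(Q(zeta_2966)/Q)| = phi(2966) = 1482; group ≅ (Z/2966Z)^* ≅ Z/1482Z

The n-th cyclotomic polynomial Φ_2966(x) is the minimal polynomial of zeta_2966 over Q and has degree phi(2966) = 1482. So Q(zeta_2966) is a degree-1482 Galois extension with Galois group (Z/2966Z)^*. By CRT, (Z/2966Z)^* ≅ (Z/2Z)^* × (Z/1483Z)^*. Each prime-power unit group is (Z/2Z)^* ≅ trivial group (order 1); (Z/1483Z)^* ≅ Z/1482Z. Hence Gal(Q(zeta_2966)/Q) ≅ Z/1482Z.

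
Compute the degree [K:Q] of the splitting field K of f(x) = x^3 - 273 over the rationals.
[K:Q] = 6

x^3 - 273 has one real root r = 273^(1/3) and two complex roots r*zeta_3, r*zeta_3^2 where zeta_3 = e^(2*pi*i/3). The splitting field is Q(r, zeta_3). [Q(r):Q] = 3 and [Q(zeta_3):Q] = 2 with gcd = 1, so [Q(r, zeta_3):Q] = 3 * 2 = 6.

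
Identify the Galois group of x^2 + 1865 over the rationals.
Gal(K/Q) = Z/2Z (cyclic of order 2)

x^2 + 1865 is irreducible over Q since -1865 is not a rational square. The splitting field Q(sqrt(-1865)) has degree 2 over Q, and its unique nontrivial automorphism is sqrt(-1865) ↦ -sqrt(-1865). Hence Gal(Q(sqrt(-1865))/Q) = Z/2Z.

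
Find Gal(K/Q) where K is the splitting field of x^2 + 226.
Gal(K/Q) = Z/2Z (cyclic of order 2)

x^2 + 226 is irreducible over Q since -226 is not a rational square. The splitting field Q(sqrt(-226)) has degree 2 over Q, and its unique nontrivial automorphism is sqrt(-226) ↦ -sqrt(-226). Hence Gal(Q(sqrt(-226))/Q) = Z/2Z.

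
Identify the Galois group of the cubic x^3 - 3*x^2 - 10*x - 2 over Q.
Gal(K/Q) = S_3 (symmetric group of order 6)

Compute the discriminant of x^3 + (-3)*x^2 + (-10)*x + (-2): Δ = 3496. Since Δ is not a rational square, the Galois group is not contained in A_3; it must be the full S_3 (irreducibility of the cubic rules out anything smaller).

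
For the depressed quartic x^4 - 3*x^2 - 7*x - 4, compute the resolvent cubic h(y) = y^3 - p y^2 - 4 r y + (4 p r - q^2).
h(y) = y^3 + 3*y^2 + 16*y - 1

Identify coefficients: p = -3, q = -7, r = -4.
Plug into h(y) = y^3 - p y^2 - 4 r y + (4 p r - q^2):
  h(y) = y^3 - (-3) y^2 - 4*(-4) y + (4*(-3)*(-4) - (-7)^2)
       = y^3 + (3) y^2 + (16) y + (-1).
Simplifying: h(y) = y^3 + 3*y^2 + 16*y - 1.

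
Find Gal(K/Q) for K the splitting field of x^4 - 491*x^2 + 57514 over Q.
Gal(K/Q) = V_4 (Klein four-group, Z/2Z × Z/2Z)

f factors as (x^2 - 193)(x^2 - 298), so the splitting field is K = Q(sqrt(193), sqrt(298)). The elements 193, 298, 57514 are all non-squares in Q, so sqrt(193) and sqrt(298) generate independent quadratic extensions. Thus [K:Q] = 4 and Gal(K/Q) is generated by the two order-2 automorphisms sqrt(193) ↦ -sqrt(193) and sqrt(298) ↦ -sqrt(298), giving V_4.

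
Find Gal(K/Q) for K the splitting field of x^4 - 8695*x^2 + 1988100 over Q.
Gal(K/Q) = Z/2Z (cyclic of order 2)

f factors as (x^2 - 235)(x^2 - 8460), so the splitting field is K = Q(sqrt(235), sqrt(8460)). The squarefree part of 235 is 235 and the squarefree part of 8460 is also 235, so sqrt(235) and sqrt(8460) are both rational multiples of sqrt(235). Hence Q(sqrt(235)) = Q(sqrt(8460)) = Q(sqrt(235)), and the splitting field collapses to a single degree-2 extension with Galois group Z/2Z.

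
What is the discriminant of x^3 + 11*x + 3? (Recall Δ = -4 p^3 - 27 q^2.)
Δ = -5567

For a depressed cubic x^3 + p x + q the discriminant is Δ = -4 p^3 - 27 q^2 = -4*(11)^3 - 27*(3)^2 = -5324 - 243 = -5567.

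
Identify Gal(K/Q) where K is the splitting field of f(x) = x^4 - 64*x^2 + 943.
Gal(K/Q) = V_4 (Klein four-group, Z/2Z × Z/2Z)

f factors as (x^2 - 41)(x^2 - 23), so the splitting field is K = Q(sqrt(41), sqrt(23)). The elements 41, 23, 943 are all non-squares in Q, so sqrt(41) and sqrt(23) generate independent quadratic extensions. Thus [K:Q] = 4 and Gal(K/Q) is generated by the two order-2 automorphisms sqrt(41) ↦ -sqrt(41) and sqrt(23) ↦ -sqrt(23), giving V_4.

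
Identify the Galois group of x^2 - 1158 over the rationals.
Gal(K/Q) = Z/2Z (cyclic of order 2)

x^2 - 1158 is irreducible over Q since 1158 is not a rational square. The splitting field Q(sqrt(1158)) has degree 2 over Q, and its unique nontrivial automorphism is sqrt(1158) ↦ -sqrt(1158). Hence Gal(Q(sqrt(1158))/Q) = Z/2Z.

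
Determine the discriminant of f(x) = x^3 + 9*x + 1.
Δ = -2943

For a depressed cubic x^3 + p x + q the discriminant is Δ = -4 p^3 - 27 q^2 = -4*(9)^3 - 27*(1)^2 = -2916 - 27 = -2943.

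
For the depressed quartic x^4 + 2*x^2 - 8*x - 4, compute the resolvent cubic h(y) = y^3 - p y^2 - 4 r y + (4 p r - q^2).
h(y) = y^3 - 2*y^2 + 16*y - 96

Identify coefficients: p = 2, q = -8, r = -4.
Plug into h(y) = y^3 - p y^2 - 4 r y + (4 p r - q^2):
  h(y) = y^3 - (2) y^2 - 4*(-4) y + (4*(2)*(-4) - (-8)^2)
       = y^3 + (-2) y^2 + (16) y + (-96).
Simplifying: h(y) = y^3 - 2*y^2 + 16*y - 96.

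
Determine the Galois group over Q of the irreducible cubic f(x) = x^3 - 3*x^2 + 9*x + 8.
Gal(K/Q) = S_3 (symmetric group of order 6)

Compute the discriminant of x^3 + (-3)*x^2 + (9)*x + (8): Δ = -6939. Since Δ is not a rational square, the Galois group is not contained in A_3; it must be the full S_3 (irreducibility of the cubic rules out anything smaller).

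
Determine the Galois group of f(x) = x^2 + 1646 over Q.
Gal(K/Q) = Z/2Z (cyclic of order 2)

x^2 + 1646 is irreducible over Q since -1646 is not a rational square. The splitting field Q(sqrt(-1646)) has degree 2 over Q, and its unique nontrivial automorphism is sqrt(-1646) ↦ -sqrt(-1646). Hence Gal(Q(sqrt(-1646))/Q) = Z/2Z.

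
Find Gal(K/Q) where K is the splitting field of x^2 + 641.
Gal(K/Q) = Z/2Z (cyclic of order 2)

x^2 + 641 is irreducible over Q since -641 is not a rational square. The splitting field Q(sqrt(-641)) has degree 2 over Q, and its unique nontrivial automorphism is sqrt(-641) ↦ -sqrt(-641). Hence Gal(Q(sqrt(-641))/Q) = Z/2Z.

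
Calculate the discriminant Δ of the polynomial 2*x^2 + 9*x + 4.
Δ = 49

For a quadratic a x^2 + b x + c the discriminant is Δ = b^2 - 4ac = (9)^2 - 4*(2)*(4) = 81 - (32) = 49.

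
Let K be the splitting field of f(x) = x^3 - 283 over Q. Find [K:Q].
[K:Q] = 6

x^3 - 283 has one real root r = 283^(1/3) and two complex roots r*zeta_3, r*zeta_3^2 where zeta_3 = e^(2*pi*i/3). The splitting field is Q(r, zeta_3). [Q(r):Q] = 3 and [Q(zeta_3):Q] = 2 with gcd = 1, so [Q(r, zeta_3):Q] = 3 * 2 = 6.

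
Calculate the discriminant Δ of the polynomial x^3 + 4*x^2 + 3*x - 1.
Δ = 49

For x^3 + a x^2 + b x + c the discriminant is Δ = 18 a b c - 4 a^3 c + a^2 b^2 - 4 b^3 - 27 c^2.
Plug a = 4, b = 3, c = -1:
  18*(4)*(3)*(-1) - 4*(4)^3*(-1) + (4)^2*(3)^2 - 4*(3)^3 - 27*(-1)^2
  = -216 + (256) + 144 + (-108) + (-27)
  = 49.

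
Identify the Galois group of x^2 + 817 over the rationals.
Gal(K/Q) = Z/2Z (cyclic of order 2)

x^2 + 817 is irreducible over Q since -817 is not a rational square. The splitting field Q(sqrt(-817)) has degree 2 over Q, and its unique nontrivial automorphism is sqrt(-817) ↦ -sqrt(-817). Hence Gal(Q(sqrt(-817))/Q) = Z/2Z.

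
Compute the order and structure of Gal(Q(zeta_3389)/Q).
|Gal(Q(zeta_3389)/Q)| = phi(3389) = 3388; group ≅ (Z/3389Z)^* ≅ Z/3388Z

The n-th cyclotomic polynomial Φ_3389(x) is the minimal polynomial of zeta_3389 over Q and has degree phi(3389) = 3388. So Q(zeta_3389) is a degree-3388 Galois extension with Galois group (Z/3389Z)^*. (Z/3389Z)^* is cyclic since 3389 is an odd prime power (or 4). Hence Gal(Q(zeta_3389)/Q) ≅ Z/3388Z.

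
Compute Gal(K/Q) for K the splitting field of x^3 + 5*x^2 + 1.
Gal(K/Q) = S_3 (symmetric group of order 6)

Compute the discriminant of x^3 + (5)*x^2 + (0)*x + (1): Δ = -527. Since Δ is not a rational square, the Galois group is not contained in A_3; it must be the full S_3 (irreducibility of the cubic rules out anything smaller).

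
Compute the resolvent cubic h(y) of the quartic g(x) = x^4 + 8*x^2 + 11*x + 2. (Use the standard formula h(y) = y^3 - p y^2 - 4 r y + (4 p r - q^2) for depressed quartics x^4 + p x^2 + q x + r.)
h(y) = y^3 - 8*y^2 - 8*y - 57

Identify coefficients: p = 8, q = 11, r = 2.
Plug into h(y) = y^3 - p y^2 - 4 r y + (4 p r - q^2):
  h(y) = y^3 - (8) y^2 - 4*(2) y + (4*(8)*(2) - (11)^2)
       = y^3 + (-8) y^2 + (-8) y + (-57).
Simplifying: h(y) = y^3 - 8*y^2 - 8*y - 57.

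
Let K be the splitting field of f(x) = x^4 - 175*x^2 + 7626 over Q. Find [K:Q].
[K:Q] = 4

f factors as (x^2 - 82)(x^2 - 93); the splitting field is K = Q(sqrt(82), sqrt(93)). Since 82, 93, and 7626 are all non-squares in Q, the three subfields Q(sqrt(82)), Q(sqrt(93)), Q(sqrt(7626)) are distinct degree-2 extensions, so [K:Q] = 4 (Klein four Galois group).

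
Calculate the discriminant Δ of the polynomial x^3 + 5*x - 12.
Δ = -4388

For a depressed cubic x^3 + p x + q the discriminant is Δ = -4 p^3 - 27 q^2 = -4*(5)^3 - 27*(-12)^2 = -500 - 3888 = -4388.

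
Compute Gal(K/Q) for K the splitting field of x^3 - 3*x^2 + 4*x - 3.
Gal(K/Q) = S_3 (symmetric group of order 6)

Compute the discriminant of x^3 + (-3)*x^2 + (4)*x + (-3): Δ = -31. Since Δ is not a rational square, the Galois group is not contained in A_3; it must be the full S_3 (irreducibility of the cubic rules out anything smaller).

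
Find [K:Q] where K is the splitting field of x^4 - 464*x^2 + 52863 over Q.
[K:Q] = 4

f factors as (x^2 - 201)(x^2 - 263); the splitting field is K = Q(sqrt(201), sqrt(263)). Since 201, 263, and 52863 are all non-squares in Q, the three subfields Q(sqrt(201)), Q(sqrt(263)), Q(sqrt(52863)) are distinct degree-2 extensions, so [K:Q] = 4 (Klein four Galois group).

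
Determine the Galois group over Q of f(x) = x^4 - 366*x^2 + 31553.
Gal(K/Q) = V_4 (Klein four-group, Z/2Z × Z/2Z)

f factors as (x^2 - 227)(x^2 - 139), so the splitting field is K = Q(sqrt(227), sqrt(139)). The elements 227, 139, 31553 are all non-squares in Q, so sqrt(227) and sqrt(139) generate independent quadratic extensions. Thus [K:Q] = 4 and Gal(K/Q) is generated by the two order-2 automorphisms sqrt(227) ↦ -sqrt(227) and sqrt(139) ↦ -sqrt(139), giving V_4.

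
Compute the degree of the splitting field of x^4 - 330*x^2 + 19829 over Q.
[K:Q] = 4

f factors as (x^2 - 79)(x^2 - 251); the splitting field is K = Q(sqrt(79), sqrt(251)). Since 79, 251, and 19829 are all non-squares in Q, the three subfields Q(sqrt(79)), Q(sqrt(251)), Q(sqrt(19829)) are distinct degree-2 extensions, so [K:Q] = 4 (Klein four Galois group).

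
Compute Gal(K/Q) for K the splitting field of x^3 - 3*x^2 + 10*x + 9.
Gal(K/Q) = S_3 (symmetric group of order 6)

Compute the discriminant of x^3 + (-3)*x^2 + (10)*x + (9): Δ = -9175. Since Δ is not a rational square, the Galois group is not contained in A_3; it must be the full S_3 (irreducibility of the cubic rules out anything smaller).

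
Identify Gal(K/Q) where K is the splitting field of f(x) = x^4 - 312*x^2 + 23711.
Gal(K/Q) = V_4 (Klein four-group, Z/2Z × Z/2Z)

f factors as (x^2 - 181)(x^2 - 131), so the splitting field is K = Q(sqrt(181), sqrt(131)). The elements 181, 131, 23711 are all non-squares in Q, so sqrt(181) and sqrt(131) generate independent quadratic extensions. Thus [K:Q] = 4 and Gal(K/Q) is generated by the two order-2 automorphisms sqrt(181) ↦ -sqrt(181) and sqrt(131) ↦ -sqrt(131), giving V_4.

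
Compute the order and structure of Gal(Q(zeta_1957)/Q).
|Gal(Q(zeta_1957)/Q)| = phi(1957) = 1836; group ≅ (Z/1957Z)^* ≅ Z/18Z × Z/102Z

The n-th cyclotomic polynomial Φ_1957(x) is the minimal polynomial of zeta_1957 over Q and has degree phi(1957) = 1836. So Q(zeta_1957) is a degree-1836 Galois extension with Galois group (Z/1957Z)^*. By CRT, (Z/1957Z)^* ≅ (Z/19Z)^* × (Z/103Z)^*. Each prime-power unit group is (Z/19Z)^* ≅ Z/18Z; (Z/103Z)^* ≅ Z/102Z. Hence Gal(Q(zeta_1957)/Q) ≅ Z/18Z × Z/102Z.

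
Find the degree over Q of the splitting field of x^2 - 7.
[K:Q] = 2

The discriminant of x^2 + (0)*x + (-7) is b^2 - 4c = 0 - (-28) = 28. Since 28 is not a perfect square in Q, the polynomial is irreducible over Q. Its two roots generate a degree-2 extension, so [K:Q] = 2.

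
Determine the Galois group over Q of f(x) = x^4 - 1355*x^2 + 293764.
Gal(K/Q) = Z/2Z (cyclic of order 2)

f factors as (x^2 - 271)(x^2 - 1084), so the splitting field is K = Q(sqrt(271), sqrt(1084)). The squarefree part of 271 is 271 and the squarefree part of 1084 is also 271, so sqrt(271) and sqrt(1084) are both rational multiples of sqrt(271). Hence Q(sqrt(271)) = Q(sqrt(1084)) = Q(sqrt(271)), and the splitting field collapses to a single degree-2 extension with Galois group Z/2Z.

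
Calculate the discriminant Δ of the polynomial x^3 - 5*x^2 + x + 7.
Δ = 1568

For x^3 + a x^2 + b x + c the discriminant is Δ = 18 a b c - 4 a^3 c + a^2 b^2 - 4 b^3 - 27 c^2.
Plug a = -5, b = 1, c = 7:
  18*(-5)*(1)*(7) - 4*(-5)^3*(7) + (-5)^2*(1)^2 - 4*(1)^3 - 27*(7)^2
  = -630 + (3500) + 25 + (-4) + (-1323)
  = 1568.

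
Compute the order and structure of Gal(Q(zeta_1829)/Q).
|Gal(Q(zeta_1829)/Q)| = phi(1829) = 1740; group ≅ (Z/1829Z)^* ≅ Z/30Z × Z/58Z

The n-th cyclotomic polynomial Φ_1829(x) is the minimal polynomial of zeta_1829 over Q and has degree phi(1829) = 1740. So Q(zeta_1829) is a degree-1740 Galois extension with Galois group (Z/1829Z)^*. By CRT, (Z/1829Z)^* ≅ (Z/31Z)^* × (Z/59Z)^*. Each prime-power unit group is (Z/31Z)^* ≅ Z/30Z; (Z/59Z)^* ≅ Z/58Z. Hence Gal(Q(zeta_1829)/Q) ≅ Z/30Z × Z/58Z.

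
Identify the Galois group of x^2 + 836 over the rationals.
Gal(K/Q) = Z/2Z (cyclic of order 2)

x^2 + 836 is irreducible over Q since -836 is not a rational square. The splitting field Q(sqrt(-836)) has degree 2 over Q, and its unique nontrivial automorphism is sqrt(-836) ↦ -sqrt(-836). Hence Gal(Q(sqrt(-836))/Q) = Z/2Z.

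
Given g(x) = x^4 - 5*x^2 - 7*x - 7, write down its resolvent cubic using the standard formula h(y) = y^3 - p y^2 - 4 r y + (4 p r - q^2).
h(y) = y^3 + 5*y^2 + 28*y + 91

Identify coefficients: p = -5, q = -7, r = -7.
Plug into h(y) = y^3 - p y^2 - 4 r y + (4 p r - q^2):
  h(y) = y^3 - (-5) y^2 - 4*(-7) y + (4*(-5)*(-7) - (-7)^2)
       = y^3 + (5) y^2 + (28) y + (91).
Simplifying: h(y) = y^3 + 5*y^2 + 28*y + 91.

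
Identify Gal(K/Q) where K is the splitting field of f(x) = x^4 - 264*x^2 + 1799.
Gal(K/Q) = V_4 (Klein four-group, Z/2Z × Z/2Z)

f factors as (x^2 - 257)(x^2 - 7), so the splitting field is K = Q(sqrt(257), sqrt(7)). The elements 257, 7, 1799 are all non-squares in Q, so sqrt(257) and sqrt(7) generate independent quadratic extensions. Thus [K:Q] = 4 and Gal(K/Q) is generated by the two order-2 automorphisms sqrt(257) ↦ -sqrt(257) and sqrt(7) ↦ -sqrt(7), giving V_4.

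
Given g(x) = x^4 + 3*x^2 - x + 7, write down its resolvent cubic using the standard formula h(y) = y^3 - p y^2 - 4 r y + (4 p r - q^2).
h(y) = y^3 - 3*y^2 - 28*y + 83

Identify coefficients: p = 3, q = -1, r = 7.
Plug into h(y) = y^3 - p y^2 - 4 r y + (4 p r - q^2):
  h(y) = y^3 - (3) y^2 - 4*(7) y + (4*(3)*(7) - (-1)^2)
       = y^3 + (-3) y^2 + (-28) y + (83).
Simplifying: h(y) = y^3 - 3*y^2 - 28*y + 83.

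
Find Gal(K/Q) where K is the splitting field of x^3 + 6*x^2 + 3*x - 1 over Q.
Gal(K/Q) = A_3 (cyclic of order 3)

Compute the discriminant of x^3 + (6)*x^2 + (3)*x + (-1): Δ = 729. Since Δ is a perfect square (Δ = 27^2), the Galois group is contained in A_3. Irreducibility forces the group to be transitive on three roots, so Gal = A_3.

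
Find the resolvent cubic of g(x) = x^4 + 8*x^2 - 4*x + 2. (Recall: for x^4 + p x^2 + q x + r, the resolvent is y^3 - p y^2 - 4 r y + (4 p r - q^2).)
h(y) = y^3 - 8*y^2 - 8*y + 48

Identify coefficients: p = 8, q = -4, r = 2.
Plug into h(y) = y^3 - p y^2 - 4 r y + (4 p r - q^2):
  h(y) = y^3 - (8) y^2 - 4*(2) y + (4*(8)*(2) - (-4)^2)
       = y^3 + (-8) y^2 + (-8) y + (48).
Simplifying: h(y) = y^3 - 8*y^2 - 8*y + 48.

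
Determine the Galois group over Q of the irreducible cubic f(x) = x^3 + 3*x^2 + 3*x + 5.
Gal(K/Q) = S_3 (symmetric group of order 6)

Compute the discriminant of x^3 + (3)*x^2 + (3)*x + (5): Δ = -432. Since Δ is not a rational square, the Galois group is not contained in A_3; it must be the full S_3 (irreducibility of the cubic rules out anything smaller).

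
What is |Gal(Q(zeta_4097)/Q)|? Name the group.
|Gal(Q(zeta_4097)/Q)| = phi(4097) = 3840; group ≅ (Z/4097Z)^* ≅ Z/16Z × Z/240Z

The n-th cyclotomic polynomial Φ_4097(x) is the minimal polynomial of zeta_4097 over Q and has degree phi(4097) = 3840. So Q(zeta_4097) is a degree-3840 Galois extension with Galois group (Z/4097Z)^*. By CRT, (Z/4097Z)^* ≅ (Z/17Z)^* × (Z/241Z)^*. Each prime-power unit group is (Z/17Z)^* ≅ Z/16Z; (Z/241Z)^* ≅ Z/240Z. Hence Gal(Q(zeta_4097)/Q) ≅ Z/16Z × Z/240Z.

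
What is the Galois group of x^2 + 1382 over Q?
Gal(K/Q) = Z/2Z (cyclic of order 2)

x^2 + 1382 is irreducible over Q since -1382 is not a rational square. The splitting field Q(sqrt(-1382)) has degree 2 over Q, and its unique nontrivial automorphism is sqrt(-1382) ↦ -sqrt(-1382). Hence Gal(Q(sqrt(-1382))/Q) = Z/2Z.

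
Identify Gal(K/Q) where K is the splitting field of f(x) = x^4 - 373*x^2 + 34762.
Gal(K/Q) = V_4 (Klein four-group, Z/2Z × Z/2Z)

f factors as (x^2 - 182)(x^2 - 191), so the splitting field is K = Q(sqrt(182), sqrt(191)). The elements 182, 191, 34762 are all non-squares in Q, so sqrt(182) and sqrt(191) generate independent quadratic extensions. Thus [K:Q] = 4 and Gal(K/Q) is generated by the two order-2 automorphisms sqrt(182) ↦ -sqrt(182) and sqrt(191) ↦ -sqrt(191), giving V_4.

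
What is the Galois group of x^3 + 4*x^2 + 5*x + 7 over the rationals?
Gal(K/Q) = S_3 (symmetric group of order 6)

Compute the discriminant of x^3 + (4)*x^2 + (5)*x + (7): Δ = -695. Since Δ is not a rational square, the Galois group is not contained in A_3; it must be the full S_3 (irreducibility of the cubic rules out anything smaller).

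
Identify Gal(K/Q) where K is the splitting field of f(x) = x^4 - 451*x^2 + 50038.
Gal(K/Q) = V_4 (Klein four-group, Z/2Z × Z/2Z)

f factors as (x^2 - 197)(x^2 - 254), so the splitting field is K = Q(sqrt(197), sqrt(254)). The elements 197, 254, 50038 are all non-squares in Q, so sqrt(197) and sqrt(254) generate independent quadratic extensions. Thus [K:Q] = 4 and Gal(K/Q) is generated by the two order-2 automorphisms sqrt(197) ↦ -sqrt(197) and sqrt(254) ↦ -sqrt(254), giving V_4.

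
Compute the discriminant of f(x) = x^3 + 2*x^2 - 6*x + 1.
Δ = 733

For x^3 + a x^2 + b x + c the discriminant is Δ = 18 a b c - 4 a^3 c + a^2 b^2 - 4 b^3 - 27 c^2.
Plug a = 2, b = -6, c = 1:
  18*(2)*(-6)*(1) - 4*(2)^3*(1) + (2)^2*(-6)^2 - 4*(-6)^3 - 27*(1)^2
  = -216 + (-32) + 144 + (864) + (-27)
  = 733.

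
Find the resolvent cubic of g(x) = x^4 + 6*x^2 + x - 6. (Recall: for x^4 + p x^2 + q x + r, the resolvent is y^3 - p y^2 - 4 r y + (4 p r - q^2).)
h(y) = y^3 - 6*y^2 + 24*y - 145

Identify coefficients: p = 6, q = 1, r = -6.
Plug into h(y) = y^3 - p y^2 - 4 r y + (4 p r - q^2):
  h(y) = y^3 - (6) y^2 - 4*(-6) y + (4*(6)*(-6) - (1)^2)
       = y^3 + (-6) y^2 + (24) y + (-145).
Simplifying: h(y) = y^3 - 6*y^2 + 24*y - 145.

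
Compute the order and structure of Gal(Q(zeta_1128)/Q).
|Gal(Q(zeta_1128)/Q)| = phi(1128) = 368; group ≅ (Z/1128Z)^* ≅ Z/2Z × Z/2Z × Z/2Z × Z/46Z

The n-th cyclotomic polynomial Φ_1128(x) is the minimal polynomial of zeta_1128 over Q and has degree phi(1128) = 368. So Q(zeta_1128) is a degree-368 Galois extension with Galois group (Z/1128Z)^*. By CRT, (Z/1128Z)^* ≅ (Z/8Z)^* × (Z/3Z)^* × (Z/47Z)^*. Each prime-power unit group is (Z/8Z)^* ≅ Z/2Z × Z/2Z; (Z/3Z)^* ≅ Z/2Z; (Z/47Z)^* ≅ Z/46Z. Hence Gal(Q(zeta_1128)/Q) ≅ Z/2Z × Z/2Z × Z/2Z × Z/46Z.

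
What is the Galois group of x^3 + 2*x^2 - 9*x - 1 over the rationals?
Gal(K/Q) = S_3 (symmetric group of order 6)

Compute the discriminant of x^3 + (2)*x^2 + (-9)*x + (-1): Δ = 3569. Since Δ is not a rational square, the Galois group is not contained in A_3; it must be the full S_3 (irreducibility of the cubic rules out anything smaller).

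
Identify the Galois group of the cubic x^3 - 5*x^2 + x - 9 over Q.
Gal(K/Q) = S_3 (symmetric group of order 6)

Compute the discriminant of x^3 + (-5)*x^2 + (1)*x + (-9): Δ = -5856. Since Δ is not a rational square, the Galois group is not contained in A_3; it must be the full S_3 (irreducibility of the cubic rules out anything smaller).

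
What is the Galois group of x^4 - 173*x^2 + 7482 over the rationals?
Gal(K/Q) = V_4 (Klein four-group, Z/2Z × Z/2Z)

f factors as (x^2 - 87)(x^2 - 86), so the splitting field is K = Q(sqrt(87), sqrt(86)). The elements 87, 86, 7482 are all non-squares in Q, so sqrt(87) and sqrt(86) generate independent quadratic extensions. Thus [K:Q] = 4 and Gal(K/Q) is generated by the two order-2 automorphisms sqrt(87) ↦ -sqrt(87) and sqrt(86) ↦ -sqrt(86), giving V_4.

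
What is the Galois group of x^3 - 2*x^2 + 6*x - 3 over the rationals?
Gal(K/Q) = S_3 (symmetric group of order 6)

Compute the discriminant of x^3 + (-2)*x^2 + (6)*x + (-3): Δ = -411. Since Δ is not a rational square, the Galois group is not contained in A_3; it must be the full S_3 (irreducibility of the cubic rules out anything smaller).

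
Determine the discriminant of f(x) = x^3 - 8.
Δ = -1728

For a depressed cubic x^3 + p x + q the discriminant is Δ = -4 p^3 - 27 q^2 = -4*(0)^3 - 27*(-8)^2 = 0 - 1728 = -1728.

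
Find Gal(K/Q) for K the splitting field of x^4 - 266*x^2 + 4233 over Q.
Gal(K/Q) = V_4 (Klein four-group, Z/2Z × Z/2Z)

f factors as (x^2 - 17)(x^2 - 249), so the splitting field is K = Q(sqrt(17), sqrt(249)). The elements 17, 249, 4233 are all non-squares in Q, so sqrt(17) and sqrt(249) generate independent quadratic extensions. Thus [K:Q] = 4 and Gal(K/Q) is generated by the two order-2 automorphisms sqrt(17) ↦ -sqrt(17) and sqrt(249) ↦ -sqrt(249), giving V_4.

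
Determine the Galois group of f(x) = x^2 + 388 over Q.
Gal(K/Q) = Z/2Z (cyclic of order 2)

x^2 + 388 is irreducible over Q since -388 is not a rational square. The splitting field Q(sqrt(-388)) has degree 2 over Q, and its unique nontrivial automorphism is sqrt(-388) ↦ -sqrt(-388). Hence Gal(Q(sqrt(-388))/Q) = Z/2Z.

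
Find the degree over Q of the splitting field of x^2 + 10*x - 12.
[K:Q] = 2

The discriminant of x^2 + (10)*x + (-12) is b^2 - 4c = 100 - (-48) = 148. Since 148 is not a perfect square in Q, the polynomial is irreducible over Q. Its two roots generate a degree-2 extension, so [K:Q] = 2.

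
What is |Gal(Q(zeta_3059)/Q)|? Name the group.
|Gal(Q(zeta_3059)/Q)| = phi(3059) = 2376; group ≅ (Z/3059Z)^* ≅ Z/6Z × Z/18Z × Z/22Z

The n-th cyclotomic polynomial Φ_3059(x) is the minimal polynomial of zeta_3059 over Q and has degree phi(3059) = 2376. So Q(zeta_3059) is a degree-2376 Galois extension with Galois group (Z/3059Z)^*. By CRT, (Z/3059Z)^* ≅ (Z/7Z)^* × (Z/19Z)^* × (Z/23Z)^*. Each prime-power unit group is (Z/7Z)^* ≅ Z/6Z; (Z/19Z)^* ≅ Z/18Z; (Z/23Z)^* ≅ Z/22Z. Hence Gal(Q(zeta_3059)/Q) ≅ Z/6Z × Z/18Z × Z/22Z.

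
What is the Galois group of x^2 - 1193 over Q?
Gal(K/Q) = Z/2Z (cyclic of order 2)

x^2 - 1193 is irreducible over Q since 1193 is not a rational square. The splitting field Q(sqrt(1193)) has degree 2 over Q, and its unique nontrivial automorphism is sqrt(1193) ↦ -sqrt(1193). Hence Gal(Q(sqrt(1193))/Q) = Z/2Z.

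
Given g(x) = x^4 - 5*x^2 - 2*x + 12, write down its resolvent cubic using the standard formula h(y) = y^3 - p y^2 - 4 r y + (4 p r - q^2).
h(y) = y^3 + 5*y^2 - 48*y - 244

Identify coefficients: p = -5, q = -2, r = 12.
Plug into h(y) = y^3 - p y^2 - 4 r y + (4 p r - q^2):
  h(y) = y^3 - (-5) y^2 - 4*(12) y + (4*(-5)*(12) - (-2)^2)
       = y^3 + (5) y^2 + (-48) y + (-244).
Simplifying: h(y) = y^3 + 5*y^2 - 48*y - 244.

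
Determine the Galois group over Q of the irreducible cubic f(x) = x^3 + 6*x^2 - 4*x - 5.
Gal(K/Q) = S_3 (symmetric group of order 6)

Compute the discriminant of x^3 + (6)*x^2 + (-4)*x + (-5): Δ = 6637. Since Δ is not a rational square, the Galois group is not contained in A_3; it must be the full S_3 (irreducibility of the cubic rules out anything smaller).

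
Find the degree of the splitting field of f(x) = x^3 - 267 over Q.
[K:Q] = 6

x^3 - 267 has one real root r = 267^(1/3) and two complex roots r*zeta_3, r*zeta_3^2 where zeta_3 = e^(2*pi*i/3). The splitting field is Q(r, zeta_3). [Q(r):Q] = 3 and [Q(zeta_3):Q] = 2 with gcd = 1, so [Q(r, zeta_3):Q] = 3 * 2 = 6.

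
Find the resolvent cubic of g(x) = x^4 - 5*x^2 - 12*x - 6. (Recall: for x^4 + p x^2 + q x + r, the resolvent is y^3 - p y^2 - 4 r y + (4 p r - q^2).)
h(y) = y^3 + 5*y^2 + 24*y - 24

Identify coefficients: p = -5, q = -12, r = -6.
Plug into h(y) = y^3 - p y^2 - 4 r y + (4 p r - q^2):
  h(y) = y^3 - (-5) y^2 - 4*(-6) y + (4*(-5)*(-6) - (-12)^2)
       = y^3 + (5) y^2 + (24) y + (-24).
Simplifying: h(y) = y^3 + 5*y^2 + 24*y - 24.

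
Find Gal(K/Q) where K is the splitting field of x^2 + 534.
Gal(K/Q) = Z/2Z (cyclic of order 2)

x^2 + 534 is irreducible over Q since -534 is not a rational square. The splitting field Q(sqrt(-534)) has degree 2 over Q, and its unique nontrivial automorphism is sqrt(-534) ↦ -sqrt(-534). Hence Gal(Q(sqrt(-534))/Q) = Z/2Z.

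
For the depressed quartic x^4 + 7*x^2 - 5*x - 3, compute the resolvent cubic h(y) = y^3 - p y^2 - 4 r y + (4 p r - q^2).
h(y) = y^3 - 7*y^2 + 12*y - 109

Identify coefficients: p = 7, q = -5, r = -3.
Plug into h(y) = y^3 - p y^2 - 4 r y + (4 p r - q^2):
  h(y) = y^3 - (7) y^2 - 4*(-3) y + (4*(7)*(-3) - (-5)^2)
       = y^3 + (-7) y^2 + (12) y + (-109).
Simplifying: h(y) = y^3 - 7*y^2 + 12*y - 109.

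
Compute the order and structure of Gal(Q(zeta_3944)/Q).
|Gal(Q(zeta_3944)/Q)| = phi(3944) = 1792; group ≅ (Z/3944Z)^* ≅ Z/2Z × Z/2Z × Z/16Z × Z/28Z

The n-th cyclotomic polynomial Φ_3944(x) is the minimal polynomial of zeta_3944 over Q and has degree phi(3944) = 1792. So Q(zeta_3944) is a degree-1792 Galois extension with Galois group (Z/3944Z)^*. By CRT, (Z/3944Z)^* ≅ (Z/8Z)^* × (Z/17Z)^* × (Z/29Z)^*. Each prime-power unit group is (Z/8Z)^* ≅ Z/2Z × Z/2Z; (Z/17Z)^* ≅ Z/16Z; (Z/29Z)^* ≅ Z/28Z. Hence Gal(Q(zeta_3944)/Q) ≅ Z/2Z × Z/2Z × Z/16Z × Z/28Z.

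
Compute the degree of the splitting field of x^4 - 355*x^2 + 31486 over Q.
[K:Q] = 4

f factors as (x^2 - 173)(x^2 - 182); the splitting field is K = Q(sqrt(173), sqrt(182)). Since 173, 182, and 31486 are all non-squares in Q, the three subfields Q(sqrt(173)), Q(sqrt(182)), Q(sqrt(31486)) are distinct degree-2 extensions, so [K:Q] = 4 (Klein four Galois group).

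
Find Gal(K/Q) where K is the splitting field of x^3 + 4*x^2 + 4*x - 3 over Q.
Gal(K/Q) = S_3 (symmetric group of order 6)

Compute the discriminant of x^3 + (4)*x^2 + (4)*x + (-3): Δ = -339. Since Δ is not a rational square, the Galois group is not contained in A_3; it must be the full S_3 (irreducibility of the cubic rules out anything smaller).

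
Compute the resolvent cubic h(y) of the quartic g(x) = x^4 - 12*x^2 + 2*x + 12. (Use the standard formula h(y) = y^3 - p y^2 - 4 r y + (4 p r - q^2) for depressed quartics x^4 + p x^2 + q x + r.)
h(y) = y^3 + 12*y^2 - 48*y - 580

Identify coefficients: p = -12, q = 2, r = 12.
Plug into h(y) = y^3 - p y^2 - 4 r y + (4 p r - q^2):
  h(y) = y^3 - (-12) y^2 - 4*(12) y + (4*(-12)*(12) - (2)^2)
       = y^3 + (12) y^2 + (-48) y + (-580).
Simplifying: h(y) = y^3 + 12*y^2 - 48*y - 580.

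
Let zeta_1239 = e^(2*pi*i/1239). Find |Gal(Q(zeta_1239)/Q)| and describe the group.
|Gal(Q(zeta_1239)/Q)| = phi(1239) = 696; group ≅ (Z/1239Z)^* ≅ Z/2Z × Z/6Z × Z/58Z

The n-th cyclotomic polynomial Φ_1239(x) is the minimal polynomial of zeta_1239 over Q and has degree phi(1239) = 696. So Q(zeta_1239) is a degree-696 Galois extension with Galois group (Z/1239Z)^*. By CRT, (Z/1239Z)^* ≅ (Z/3Z)^* × (Z/7Z)^* × (Z/59Z)^*. Each prime-power unit group is (Z/3Z)^* ≅ Z/2Z; (Z/7Z)^* ≅ Z/6Z; (Z/59Z)^* ≅ Z/58Z. Hence Gal(Q(zeta_1239)/Q) ≅ Z/2Z × Z/6Z × Z/58Z.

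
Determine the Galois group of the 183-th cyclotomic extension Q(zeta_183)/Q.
|Gal(Q(zeta_183)/Q)| = phi(183) = 120; group ≅ (Z/183Z)^* ≅ Z/2Z × Z/60Z

The n-th cyclotomic polynomial Φ_183(x) is the minimal polynomial of zeta_183 over Q and has degree phi(183) = 120. So Q(zeta_183) is a degree-120 Galois extension with Galois group (Z/183Z)^*. By CRT, (Z/183Z)^* ≅ (Z/3Z)^* × (Z/61Z)^*. Each prime-power unit group is (Z/3Z)^* ≅ Z/2Z; (Z/61Z)^* ≅ Z/60Z. Hence Gal(Q(zeta_183)/Q) ≅ Z/2Z × Z/60Z.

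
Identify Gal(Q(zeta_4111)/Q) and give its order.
|Gal(Q(zeta_4111)/Q)| = phi(4111) = 4110; group ≅ (Z/4111Z)^* ≅ Z/4110Z

The n-th cyclotomic polynomial Φ_4111(x) is the minimal polynomial of zeta_4111 over Q and has degree phi(4111) = 4110. So Q(zeta_4111) is a degree-4110 Galois extension with Galois group (Z/4111Z)^*. (Z/4111Z)^* is cyclic since 4111 is an odd prime power (or 4). Hence Gal(Q(zeta_4111)/Q) ≅ Z/4110Z.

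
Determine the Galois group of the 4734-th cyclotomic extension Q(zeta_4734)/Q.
|Gal(Q(zeta_4734)/Q)| = phi(4734) = 1572; group ≅ (Z/4734Z)^* ≅ Z/6Z × Z/262Z

The n-th cyclotomic polynomial Φ_4734(x) is the minimal polynomial of zeta_4734 over Q and has degree phi(4734) = 1572. So Q(zeta_4734) is a degree-1572 Galois extension with Galois group (Z/4734Z)^*. By CRT, (Z/4734Z)^* ≅ (Z/2Z)^* × (Z/9Z)^* × (Z/263Z)^*. Each prime-power unit group is (Z/2Z)^* ≅ trivial group (order 1); (Z/9Z)^* ≅ Z/6Z; (Z/263Z)^* ≅ Z/262Z. Hence Gal(Q(zeta_4734)/Q) ≅ Z/6Z × Z/262Z.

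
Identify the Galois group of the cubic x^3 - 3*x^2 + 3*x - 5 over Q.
Gal(K/Q) = S_3 (symmetric group of order 6)

Compute the discriminant of x^3 + (-3)*x^2 + (3)*x + (-5): Δ = -432. Since Δ is not a rational square, the Galois group is not contained in A_3; it must be the full S_3 (irreducibility of the cubic rules out anything smaller).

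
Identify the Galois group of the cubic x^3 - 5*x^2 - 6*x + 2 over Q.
Gal(K/Q) = S_3 (symmetric group of order 6)

Compute the discriminant of x^3 + (-5)*x^2 + (-6)*x + (2): Δ = 3736. Since Δ is not a rational square, the Galois group is not contained in A_3; it must be the full S_3 (irreducibility of the cubic rules out anything smaller).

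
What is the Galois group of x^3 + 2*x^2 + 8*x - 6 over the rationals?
Gal(K/Q) = S_3 (symmetric group of order 6)

Compute the discriminant of x^3 + (2)*x^2 + (8)*x + (-6): Δ = -4300. Since Δ is not a rational square, the Galois group is not contained in A_3; it must be the full S_3 (irreducibility of the cubic rules out anything smaller).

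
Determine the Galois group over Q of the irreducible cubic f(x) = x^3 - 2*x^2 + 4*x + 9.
Gal(K/Q) = S_3 (symmetric group of order 6)

Compute the discriminant of x^3 + (-2)*x^2 + (4)*x + (9): Δ = -3387. Since Δ is not a rational square, the Galois group is not contained in A_3; it must be the full S_3 (irreducibility of the cubic rules out anything smaller).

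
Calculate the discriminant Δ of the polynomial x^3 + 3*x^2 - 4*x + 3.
Δ = -815

For x^3 + a x^2 + b x + c the discriminant is Δ = 18 a b c - 4 a^3 c + a^2 b^2 - 4 b^3 - 27 c^2.
Plug a = 3, b = -4, c = 3:
  18*(3)*(-4)*(3) - 4*(3)^3*(3) + (3)^2*(-4)^2 - 4*(-4)^3 - 27*(3)^2
  = -648 + (-324) + 144 + (256) + (-243)
  = -815.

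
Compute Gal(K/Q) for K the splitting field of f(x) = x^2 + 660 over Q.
Gal(K/Q) = Z/2Z (cyclic of order 2)

x^2 + 660 is irreducible over Q since -660 is not a rational square. The splitting field Q(sqrt(-660)) has degree 2 over Q, and its unique nontrivial automorphism is sqrt(-660) ↦ -sqrt(-660). Hence Gal(Q(sqrt(-660))/Q) = Z/2Z.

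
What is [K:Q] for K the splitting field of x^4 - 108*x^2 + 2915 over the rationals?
[K:Q] = 4

f factors as (x^2 - 53)(x^2 - 55); the splitting field is K = Q(sqrt(53), sqrt(55)). Since 53, 55, and 2915 are all non-squares in Q, the three subfields Q(sqrt(53)), Q(sqrt(55)), Q(sqrt(2915)) are distinct degree-2 extensions, so [K:Q] = 4 (Klein four Galois group).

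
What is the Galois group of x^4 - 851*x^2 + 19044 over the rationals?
Gal(K/Q) = Z/2Z (cyclic of order 2)

f factors as (x^2 - 23)(x^2 - 828), so the splitting field is K = Q(sqrt(23), sqrt(828)). The squarefree part of 23 is 23 and the squarefree part of 828 is also 23, so sqrt(23) and sqrt(828) are both rational multiples of sqrt(23). Hence Q(sqrt(23)) = Q(sqrt(828)) = Q(sqrt(23)), and the splitting field collapses to a single degree-2 extension with Galois group Z/2Z.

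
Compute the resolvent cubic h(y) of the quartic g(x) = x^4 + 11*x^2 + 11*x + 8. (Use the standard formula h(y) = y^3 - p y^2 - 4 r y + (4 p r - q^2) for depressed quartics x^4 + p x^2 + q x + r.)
h(y) = y^3 - 11*y^2 - 32*y + 231

Identify coefficients: p = 11, q = 11, r = 8.
Plug into h(y) = y^3 - p y^2 - 4 r y + (4 p r - q^2):
  h(y) = y^3 - (11) y^2 - 4*(8) y + (4*(11)*(8) - (11)^2)
       = y^3 + (-11) y^2 + (-32) y + (231).
Simplifying: h(y) = y^3 - 11*y^2 - 32*y + 231.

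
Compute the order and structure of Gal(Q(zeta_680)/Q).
|Gal(Q(zeta_680)/Q)| = phi(680) = 256; group ≅ (Z/680Z)^* ≅ Z/2Z × Z/2Z × Z/4Z × Z/16Z

The n-th cyclotomic polynomial Φ_680(x) is the minimal polynomial of zeta_680 over Q and has degree phi(680) = 256. So Q(zeta_680) is a degree-256 Galois extension with Galois group (Z/680Z)^*. By CRT, (Z/680Z)^* ≅ (Z/8Z)^* × (Z/5Z)^* × (Z/17Z)^*. Each prime-power unit group is (Z/8Z)^* ≅ Z/2Z × Z/2Z; (Z/5Z)^* ≅ Z/4Z; (Z/17Z)^* ≅ Z/16Z. Hence Gal(Q(zeta_680)/Q) ≅ Z/2Z × Z/2Z × Z/4Z × Z/16Z.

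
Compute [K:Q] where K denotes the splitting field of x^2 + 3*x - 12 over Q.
[K:Q] = 2

The discriminant of x^2 + (3)*x + (-12) is b^2 - 4c = 9 - (-48) = 57. Since 57 is not a perfect square in Q, the polynomial is irreducible over Q. Its two roots generate a degree-2 extension, so [K:Q] = 2.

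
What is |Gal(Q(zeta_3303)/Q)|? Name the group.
|Gal(Q(zeta_3303)/Q)| = phi(3303) = 2196; group ≅ (Z/3303Z)^* ≅ Z/6Z × Z/366Z

The n-th cyclotomic polynomial Φ_3303(x) is the minimal polynomial of zeta_3303 over Q and has degree phi(3303) = 2196. So Q(zeta_3303) is a degree-2196 Galois extension with Galois group (Z/3303Z)^*. By CRT, (Z/3303Z)^* ≅ (Z/9Z)^* × (Z/367Z)^*. Each prime-power unit group is (Z/9Z)^* ≅ Z/6Z; (Z/367Z)^* ≅ Z/366Z. Hence Gal(Q(zeta_3303)/Q) ≅ Z/6Z × Z/366Z.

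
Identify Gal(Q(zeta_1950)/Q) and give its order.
|Gal(Q(zeta_1950)/Q)| = phi(1950) = 480; group ≅ (Z/1950Z)^* ≅ Z/2Z × Z/12Z × Z/20Z

The n-th cyclotomic polynomial Φ_1950(x) is the minimal polynomial of zeta_1950 over Q and has degree phi(1950) = 480. So Q(zeta_1950) is a degree-480 Galois extension with Galois group (Z/1950Z)^*. By CRT, (Z/1950Z)^* ≅ (Z/2Z)^* × (Z/3Z)^* × (Z/25Z)^* × (Z/13Z)^*. Each prime-power unit group is (Z/2Z)^* ≅ trivial group (order 1); (Z/3Z)^* ≅ Z/2Z; (Z/25Z)^* ≅ Z/20Z; (Z/13Z)^* ≅ Z/12Z. Hence Gal(Q(zeta_1950)/Q) ≅ Z/2Z × Z/12Z × Z/20Z.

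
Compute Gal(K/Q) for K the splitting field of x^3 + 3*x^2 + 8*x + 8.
Gal(K/Q) = S_3 (symmetric group of order 6)

Compute the discriminant of x^3 + (3)*x^2 + (8)*x + (8): Δ = -608. Since Δ is not a rational square, the Galois group is not contained in A_3; it must be the full S_3 (irreducibility of the cubic rules out anything smaller).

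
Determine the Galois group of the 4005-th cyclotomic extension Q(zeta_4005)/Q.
|Gal(Q(zeta_4005)/Q)| = phi(4005) = 2112; group ≅ (Z/4005Z)^* ≅ Z/4Z × Z/6Z × Z/88Z

The n-th cyclotomic polynomial Φ_4005(x) is the minimal polynomial of zeta_4005 over Q and has degree phi(4005) = 2112. So Q(zeta_4005) is a degree-2112 Galois extension with Galois group (Z/4005Z)^*. By CRT, (Z/4005Z)^* ≅ (Z/9Z)^* × (Z/5Z)^* × (Z/89Z)^*. Each prime-power unit group is (Z/9Z)^* ≅ Z/6Z; (Z/5Z)^* ≅ Z/4Z; (Z/89Z)^* ≅ Z/88Z. Hence Gal(Q(zeta_4005)/Q) ≅ Z/4Z × Z/6Z × Z/88Z.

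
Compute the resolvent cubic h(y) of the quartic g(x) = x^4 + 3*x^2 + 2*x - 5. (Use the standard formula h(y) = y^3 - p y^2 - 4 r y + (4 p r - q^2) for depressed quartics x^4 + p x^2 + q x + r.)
h(y) = y^3 - 3*y^2 + 20*y - 64

Identify coefficients: p = 3, q = 2, r = -5.
Plug into h(y) = y^3 - p y^2 - 4 r y + (4 p r - q^2):
  h(y) = y^3 - (3) y^2 - 4*(-5) y + (4*(3)*(-5) - (2)^2)
       = y^3 + (-3) y^2 + (20) y + (-64).
Simplifying: h(y) = y^3 - 3*y^2 + 20*y - 64.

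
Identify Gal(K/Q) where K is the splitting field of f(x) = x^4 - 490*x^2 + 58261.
Gal(K/Q) = V_4 (Klein four-group, Z/2Z × Z/2Z)

f factors as (x^2 - 287)(x^2 - 203), so the splitting field is K = Q(sqrt(287), sqrt(203)). The elements 287, 203, 58261 are all non-squares in Q, so sqrt(287) and sqrt(203) generate independent quadratic extensions. Thus [K:Q] = 4 and Gal(K/Q) is generated by the two order-2 automorphisms sqrt(287) ↦ -sqrt(287) and sqrt(203) ↦ -sqrt(203), giving V_4.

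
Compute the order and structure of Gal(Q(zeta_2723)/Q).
|Gal(Q(zeta_2723)/Q)| = phi(2723) = 2328; group ≅ (Z/2723Z)^* ≅ Z/6Z × Z/388Z

The n-th cyclotomic polynomial Φ_2723(x) is the minimal polynomial of zeta_2723 over Q and has degree phi(2723) = 2328. So Q(zeta_2723) is a degree-2328 Galois extension with Galois group (Z/2723Z)^*. By CRT, (Z/2723Z)^* ≅ (Z/7Z)^* × (Z/389Z)^*. Each prime-power unit group is (Z/7Z)^* ≅ Z/6Z; (Z/389Z)^* ≅ Z/388Z. Hence Gal(Q(zeta_2723)/Q) ≅ Z/6Z × Z/388Z.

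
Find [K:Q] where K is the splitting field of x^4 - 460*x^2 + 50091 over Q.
[K:Q] = 4

f factors as (x^2 - 177)(x^2 - 283); the splitting field is K = Q(sqrt(177), sqrt(283)). Since 177, 283, and 50091 are all non-squares in Q, the three subfields Q(sqrt(177)), Q(sqrt(283)), Q(sqrt(50091)) are distinct degree-2 extensions, so [K:Q] = 4 (Klein four Galois group).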